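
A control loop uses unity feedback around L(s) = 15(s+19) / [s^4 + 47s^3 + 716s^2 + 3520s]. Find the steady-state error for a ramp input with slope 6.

1408/19

Lowest-order denominator term is 3520s, so the open loop has 1 pole at the origin → type 1 system.
K_v = lim_{s→0} s·L(s) = 15·19 / 3520 = 57/704.
e_ss = 6/K_v = 6/(57/704) = 1408/19.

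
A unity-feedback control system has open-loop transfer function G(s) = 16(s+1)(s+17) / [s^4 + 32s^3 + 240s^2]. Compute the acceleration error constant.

Factoring s^2 from the denominator leaves a polynomial with constant term 240, so the system is type 2.
K_a = lim_{s→0} s^2·G(s) = 16·1·17 / 240 = 17/15.

17/15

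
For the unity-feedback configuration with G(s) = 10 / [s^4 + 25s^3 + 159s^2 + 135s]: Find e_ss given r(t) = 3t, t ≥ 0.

Factoring s from the denominator leaves a polynomial with constant term 135, so the system is type 1.
K_v = lim_{s→0} s·G(s) = 10 / 135 = 2/27.
e_ss = 3/K_v = 3/(2/27) = 40.5.

40.5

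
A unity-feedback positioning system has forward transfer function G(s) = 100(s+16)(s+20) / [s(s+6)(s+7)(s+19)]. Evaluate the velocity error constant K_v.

16000/399

One free integrator in G(s): this is a type 1 system.
K_v = lim_{s→0} s·G(s) = 100·16·20 / (6·7·19) = 16000/399.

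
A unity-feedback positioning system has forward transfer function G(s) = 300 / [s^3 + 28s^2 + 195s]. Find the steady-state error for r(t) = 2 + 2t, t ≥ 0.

Factoring s from the denominator leaves a polynomial with constant term 195, so the system is type 1. Taking each input component in turn:
  • 2: tracked with zero error.
  • 2t: e_ss = 2/K_v with K_v=20/13 → 1.3.
Total e_ss = 1.3.

1.3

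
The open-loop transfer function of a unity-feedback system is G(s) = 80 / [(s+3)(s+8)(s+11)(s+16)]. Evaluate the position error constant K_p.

5/264

The open loop has no poles at the origin → type 0 system.
K_p = lim_{s→0} G(s) = 80 / (3·8·11·16) = 5/264.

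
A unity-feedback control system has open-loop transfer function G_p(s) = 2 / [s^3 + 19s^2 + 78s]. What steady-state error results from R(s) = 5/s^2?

195

The denominator has no term below 78s — 1 pole at s=0, type 1.
K_v = lim_{s→0} s·G_p(s) = 2 / 78 = 1/39.
e_ss = 5/K_v = 5/(1/39) = 195.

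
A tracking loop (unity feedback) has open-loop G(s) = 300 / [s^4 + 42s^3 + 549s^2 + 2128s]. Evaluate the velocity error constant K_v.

75/532

The denominator has no term below 2128s — 1 pole at s=0, type 1.
K_v = lim_{s→0} s·G(s) = 300 / 2128 = 75/532.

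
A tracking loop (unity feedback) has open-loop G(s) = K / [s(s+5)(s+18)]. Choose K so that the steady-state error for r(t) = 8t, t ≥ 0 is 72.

10

G(s) has one factor of s in the denominator, so the system is type 1.
K_v = lim_{s→0} s·G(s) = K / (5·18) = (1/90)·K.
e_ss = 8/K_v = 72 ⇒ K_v = 1/9 ⇒ K = (1/9)/(1/90) = 10.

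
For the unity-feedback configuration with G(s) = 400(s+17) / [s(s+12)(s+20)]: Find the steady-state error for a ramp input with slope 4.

12/85

One free integrator in G(s): this is a type 1 system.
K_v = lim_{s→0} s·G(s) = 400·17 / (12·20) = 85/3.
e_ss = 4/K_v = 4/(85/3) = 12/85.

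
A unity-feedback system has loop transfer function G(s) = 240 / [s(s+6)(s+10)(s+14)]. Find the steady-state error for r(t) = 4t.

14

G(s) has one factor of s in the denominator, so the system is type 1.
K_v = lim_{s→0} s·G(s) = 240 / (6·10·14) = 2/7.
e_ss = 4/K_v = 4/(2/7) = 14.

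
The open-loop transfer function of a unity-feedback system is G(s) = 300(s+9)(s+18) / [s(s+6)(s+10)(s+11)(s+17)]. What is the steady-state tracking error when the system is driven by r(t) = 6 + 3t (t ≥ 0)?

187/270

System type = 1 (one pole at s=0). Taking each input component in turn:
  • 6: tracked with zero error.
  • 3t: e_ss = 3/K_v with K_v=810/187 → 187/270.
Total e_ss = 187/270.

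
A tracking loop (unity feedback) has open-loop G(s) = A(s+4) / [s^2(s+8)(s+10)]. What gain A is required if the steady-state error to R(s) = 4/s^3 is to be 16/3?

G(s) has two factors of s in the denominator, so the system is type 2.
K_a = lim_{s→0} s^2·G(s) = A·4 / (8·10) = 0.05·A.
e_ss = 4/K_a = 16/3 ⇒ K_a = 0.75 ⇒ A = 0.75/0.05 = 15.

15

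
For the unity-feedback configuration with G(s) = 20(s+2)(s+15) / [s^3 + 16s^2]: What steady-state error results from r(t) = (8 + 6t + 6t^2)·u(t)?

0.32

Factoring s^2 from the denominator leaves a polynomial with constant term 16, so the system is type 2. By superposition:
  • 8: tracked with zero error.
  • 6t: tracked with zero error.
  • 6t^2: e_ss = 12/K_a with K_a=37.5 → 0.32.
Total e_ss = 0.32.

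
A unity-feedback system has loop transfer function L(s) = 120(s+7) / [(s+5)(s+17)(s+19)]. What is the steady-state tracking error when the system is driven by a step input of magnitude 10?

System type = 0 (no poles at s=0).
K_p = lim_{s→0} L(s) = 120·7 / (5·17·19) = 168/323.
e_ss = 10/(1 + K_p) = 10/(491/323) = 3230/491.

3230/491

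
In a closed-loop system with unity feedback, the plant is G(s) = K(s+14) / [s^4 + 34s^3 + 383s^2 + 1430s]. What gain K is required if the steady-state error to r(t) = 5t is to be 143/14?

50

Factoring s from the denominator leaves a polynomial with constant term 1430, so the system is type 1.
K_v = lim_{s→0} s·G(s) = K·14 / 1430 = (7/715)·K.
e_ss = 5/K_v = 143/14 ⇒ K_v = 70/143 ⇒ K = (70/143)/(7/715) = 50.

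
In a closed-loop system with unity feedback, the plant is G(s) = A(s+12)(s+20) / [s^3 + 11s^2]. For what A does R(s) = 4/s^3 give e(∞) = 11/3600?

The denominator has no term below 11s^2 — 2 poles at s=0, type 2.
K_a = lim_{s→0} s^2·G(s) = A·12·20 / 11 = (240/11)·A.
e_ss = 4/K_a = 11/3600 ⇒ K_a = 14400/11 ⇒ A = (14400/11)/(240/11) = 60.

60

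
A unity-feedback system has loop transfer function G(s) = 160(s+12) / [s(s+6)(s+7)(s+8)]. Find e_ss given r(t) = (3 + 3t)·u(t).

G(s) has one factor of s in the denominator, so the system is type 1. Taking each input component in turn:
  • 3: tracked with zero error.
  • 3t: e_ss = 3/K_v with K_v=40/7 → 0.525.
Total e_ss = 0.525.

0.525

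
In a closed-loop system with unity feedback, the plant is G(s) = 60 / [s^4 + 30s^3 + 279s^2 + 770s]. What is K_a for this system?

The denominator has no term below 770s — 1 pole at s=0, type 1.
K_a = lim_{s→0} s^2·G(s) = 0 (the extra factor of s kills the finite limit).

0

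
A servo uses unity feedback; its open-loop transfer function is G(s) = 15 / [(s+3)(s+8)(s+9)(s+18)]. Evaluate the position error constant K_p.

No free integrators in G(s): this is a type 0 system.
K_p = lim_{s→0} G(s) = 15 / (3·8·9·18) = 5/1296.

5/1296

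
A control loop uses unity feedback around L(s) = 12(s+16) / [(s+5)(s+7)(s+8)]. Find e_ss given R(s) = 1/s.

No free integrators in L(s): this is a type 0 system.
K_p = lim_{s→0} L(s) = 12·16 / (5·7·8) = 24/35.
e_ss = 1/(1 + K_p) = 1/(59/35) = 35/59.

35/59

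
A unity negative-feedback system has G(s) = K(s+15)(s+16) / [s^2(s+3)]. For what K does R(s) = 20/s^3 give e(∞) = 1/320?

The open loop has two poles at the origin → type 2 system.
K_a = lim_{s→0} s^2·G(s) = K·15·16 / (3) = 80·K.
e_ss = 20/K_a = 1/320 ⇒ K_a = 6400 ⇒ K = 6400/80 = 80.

80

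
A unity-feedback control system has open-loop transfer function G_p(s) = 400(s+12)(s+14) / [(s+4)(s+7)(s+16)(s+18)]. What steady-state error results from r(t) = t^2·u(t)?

The open loop has no poles at the origin → type 0 system.
K_a = lim_{s→0} s^2·G_p(s) = 0; the steady-state error to this parabolic input grows without bound.

infinity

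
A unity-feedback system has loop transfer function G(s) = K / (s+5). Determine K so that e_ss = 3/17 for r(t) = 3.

The open loop has no poles at the origin → type 0 system.
K_p = lim_{s→0} G(s) = K / (5) = 0.2·K.
e_ss = 3/(1 + K_p) = 3/17 ⇒ 1 + 0.2·K = 17 ⇒ K = 80.

80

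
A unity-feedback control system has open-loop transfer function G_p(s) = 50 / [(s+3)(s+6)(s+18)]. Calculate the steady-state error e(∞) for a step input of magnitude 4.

648/187

The open loop has no poles at the origin → type 0 system.
K_p = lim_{s→0} G_p(s) = 50 / (3·6·18) = 25/162.
e_ss = 4/(1 + K_p) = 4/(187/162) = 648/187.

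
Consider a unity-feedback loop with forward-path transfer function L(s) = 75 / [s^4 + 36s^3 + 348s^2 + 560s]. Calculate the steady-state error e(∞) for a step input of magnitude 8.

0

Factoring s from the denominator leaves a polynomial with constant term 560, so the system is type 1.
A type-1 system has K_p = ∞, so it tracks a step input with zero steady-state error.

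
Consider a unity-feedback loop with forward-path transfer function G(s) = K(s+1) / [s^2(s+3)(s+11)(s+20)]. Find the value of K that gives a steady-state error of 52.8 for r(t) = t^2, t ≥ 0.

System type = 2 (two poles at s=0).
K_a = lim_{s→0} s^2·G(s) = K·1 / (3·11·20) = (1/660)·K.
e_ss = 2/K_a = 52.8 ⇒ K_a = 5/132 ⇒ K = (5/132)/(1/660) = 25.

25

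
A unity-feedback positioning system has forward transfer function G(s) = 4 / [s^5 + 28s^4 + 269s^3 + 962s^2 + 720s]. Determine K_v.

1/180

Lowest-order denominator term is 720s, so the open loop has 1 pole at the origin → type 1 system.
K_v = lim_{s→0} s·G(s) = 4 / 720 = 1/180.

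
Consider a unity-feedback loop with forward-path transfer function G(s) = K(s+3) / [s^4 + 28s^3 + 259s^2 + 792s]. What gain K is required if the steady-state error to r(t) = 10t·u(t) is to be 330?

8

Factoring s from the denominator leaves a polynomial with constant term 792, so the system is type 1.
K_v = lim_{s→0} s·G(s) = K·3 / 792 = (1/264)·K.
e_ss = 10/K_v = 330 ⇒ K_v = 1/33 ⇒ K = (1/33)/(1/264) = 8.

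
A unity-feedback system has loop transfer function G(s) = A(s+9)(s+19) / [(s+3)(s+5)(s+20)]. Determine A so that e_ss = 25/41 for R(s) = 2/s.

System type = 0 (no poles at s=0).
K_p = lim_{s→0} G(s) = A·9·19 / (3·5·20) = 0.57·A.
e_ss = 2/(1 + K_p) = 25/41 ⇒ 1 + 0.57·A = 3.28 ⇒ A = 4.

4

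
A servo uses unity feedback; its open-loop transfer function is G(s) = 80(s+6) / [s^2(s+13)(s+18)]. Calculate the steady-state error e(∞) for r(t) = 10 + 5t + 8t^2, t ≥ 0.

The open loop has two poles at the origin → type 2 system. Taking each input component in turn:
  • 10: tracked with zero error.
  • 5t: tracked with zero error.
  • 8t^2: e_ss = 16/K_a with K_a=80/39 → 7.8.
Total e_ss = 7.8.

7.8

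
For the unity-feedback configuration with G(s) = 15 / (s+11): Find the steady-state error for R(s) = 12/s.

66/13

G(s) has no factors of s in the denominator, so the system is type 0.
K_p = lim_{s→0} G(s) = 15 / (11) = 15/11.
e_ss = 12/(1 + K_p) = 12/(26/11) = 66/13.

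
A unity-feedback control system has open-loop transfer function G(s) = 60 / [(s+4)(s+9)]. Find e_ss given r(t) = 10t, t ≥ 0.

The open loop has no poles at the origin → type 0 system.
For a type-0 system K_v = 0, so e_ss to a ramp input is unbounded.

infinity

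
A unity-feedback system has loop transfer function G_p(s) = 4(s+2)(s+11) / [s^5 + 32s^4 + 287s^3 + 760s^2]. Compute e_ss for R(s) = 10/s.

0

Lowest-order denominator term is 760s^2, so the open loop has 2 poles at the origin → type 2 system.
A type-2 system has K_p = ∞, so it tracks a step input with zero steady-state error.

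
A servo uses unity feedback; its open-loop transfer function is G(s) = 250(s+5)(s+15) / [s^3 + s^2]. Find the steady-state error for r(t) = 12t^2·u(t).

Factoring s^2 from the denominator leaves a polynomial with constant term 1, so the system is type 2.
K_a = lim_{s→0} s^2·G(s) = 250·5·15 / 1 = 18750.
r(t) = 12t^2 gives R(s) = 24/s^3.
e_ss = 24/K_a = 24/18750 = 4/3125.

4/3125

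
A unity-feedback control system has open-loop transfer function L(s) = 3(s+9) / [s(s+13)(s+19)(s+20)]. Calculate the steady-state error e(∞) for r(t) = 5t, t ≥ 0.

The open loop has one pole at the origin → type 1 system.
K_v = lim_{s→0} s·L(s) = 3·9 / (13·19·20) = 27/4940.
e_ss = 5/K_v = 5/(27/4940) = 24700/27.

24700/27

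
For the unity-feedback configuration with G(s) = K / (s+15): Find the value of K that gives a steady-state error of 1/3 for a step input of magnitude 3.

120

The open loop has no poles at the origin → type 0 system.
K_p = lim_{s→0} G(s) = K / (15) = (1/15)·K.
e_ss = 3/(1 + K_p) = 1/3 ⇒ 1 + (1/15)·K = 9 ⇒ K = 120.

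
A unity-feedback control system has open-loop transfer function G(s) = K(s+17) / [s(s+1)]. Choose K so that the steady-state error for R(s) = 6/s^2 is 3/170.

20

One free integrator in G(s): this is a type 1 system.
K_v = lim_{s→0} s·G(s) = K·17 / (1) = 17·K.
e_ss = 6/K_v = 3/170 ⇒ K_v = 340 ⇒ K = 340/17 = 20.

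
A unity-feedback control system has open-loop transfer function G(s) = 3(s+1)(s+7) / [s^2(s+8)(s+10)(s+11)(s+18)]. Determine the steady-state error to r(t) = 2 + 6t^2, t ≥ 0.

63360/7

System type = 2 (two poles at s=0). By superposition:
  • 2: tracked with zero error.
  • 6t^2: e_ss = 12/K_a with K_a=7/5280 → 63360/7.
Total e_ss = 63360/7.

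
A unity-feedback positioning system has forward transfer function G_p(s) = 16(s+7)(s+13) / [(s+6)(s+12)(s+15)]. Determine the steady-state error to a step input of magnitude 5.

G_p(s) has no factors of s in the denominator, so the system is type 0.
K_p = lim_{s→0} G_p(s) = 16·7·13 / (6·12·15) = 182/135.
e_ss = 5/(1 + K_p) = 5/(317/135) = 675/317.

675/317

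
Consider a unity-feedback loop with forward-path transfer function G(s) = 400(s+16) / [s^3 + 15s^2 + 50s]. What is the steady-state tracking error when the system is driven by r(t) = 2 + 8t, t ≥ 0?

The denominator has no term below 50s — 1 pole at s=0, type 1. Taking each input component in turn:
  • 2: tracked with zero error.
  • 8t: e_ss = 8/K_v with K_v=128 → 0.0625.
Total e_ss = 0.0625.

0.0625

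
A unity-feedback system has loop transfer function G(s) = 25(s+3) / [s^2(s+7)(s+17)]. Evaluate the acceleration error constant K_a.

75/119

Two free integrators in G(s): this is a type 2 system.
K_a = lim_{s→0} s^2·G(s) = 25·3 / (7·17) = 75/119.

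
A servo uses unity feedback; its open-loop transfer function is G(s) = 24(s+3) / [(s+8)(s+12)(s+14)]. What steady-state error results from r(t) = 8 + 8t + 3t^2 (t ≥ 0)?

System type = 0 (no poles at s=0). Taking each input component in turn:
  • 8: e_ss = 8/(1+K_p) with K_p=3/56 → 448/59.
  • 8t: a type-0 system cannot track it, e_ss → ∞.
  • 3t^2: a type-0 system cannot track it, e_ss → ∞.
The unbounded component dominates.

infinity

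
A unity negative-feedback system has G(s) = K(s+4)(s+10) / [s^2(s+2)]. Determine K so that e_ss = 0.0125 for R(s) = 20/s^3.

The open loop has two poles at the origin → type 2 system.
K_a = lim_{s→0} s^2·G(s) = K·4·10 / (2) = 20·K.
e_ss = 20/K_a = 0.0125 ⇒ K_a = 1600 ⇒ K = 1600/20 = 80.

80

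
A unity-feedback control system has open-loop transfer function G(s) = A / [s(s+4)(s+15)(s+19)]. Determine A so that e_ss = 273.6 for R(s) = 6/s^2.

25

System type = 1 (one pole at s=0).
K_v = lim_{s→0} s·G(s) = A / (4·15·19) = (1/1140)·A.
e_ss = 6/K_v = 273.6 ⇒ K_v = 5/228 ⇒ A = (5/228)/(1/1140) = 25.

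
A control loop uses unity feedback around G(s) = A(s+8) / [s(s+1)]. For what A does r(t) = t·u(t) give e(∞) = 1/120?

15

One free integrator in G(s): this is a type 1 system.
K_v = lim_{s→0} s·G(s) = A·8 / (1) = 8·A.
e_ss = 1/K_v = 1/120 ⇒ K_v = 120 ⇒ A = 120/8 = 15.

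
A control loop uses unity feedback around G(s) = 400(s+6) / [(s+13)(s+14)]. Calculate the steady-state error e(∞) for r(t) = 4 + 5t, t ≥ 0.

G(s) has no factors of s in the denominator, so the system is type 0. By superposition:
  • 4: e_ss = 4/(1+K_p) with K_p=1200/91 → 364/1291.
  • 5t: a type-0 system cannot track it, e_ss → ∞.
The unbounded component dominates.

infinity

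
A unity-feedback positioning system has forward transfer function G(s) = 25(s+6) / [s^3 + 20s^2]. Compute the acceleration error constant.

The denominator has no term below 20s^2 — 2 poles at s=0, type 2.
K_a = lim_{s→0} s^2·G(s) = 25·6 / 20 = 7.5.

7.5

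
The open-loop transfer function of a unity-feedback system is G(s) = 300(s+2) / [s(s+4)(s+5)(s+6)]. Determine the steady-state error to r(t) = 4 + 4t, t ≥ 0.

System type = 1 (one pole at s=0). Taking each input component in turn:
  • 4: tracked with zero error.
  • 4t: e_ss = 4/K_v with K_v=5 → 0.8.
Total e_ss = 0.8.

0.8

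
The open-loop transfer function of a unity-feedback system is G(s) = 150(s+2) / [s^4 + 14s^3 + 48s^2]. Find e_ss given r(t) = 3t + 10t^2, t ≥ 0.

The denominator has no term below 48s^2 — 2 poles at s=0, type 2. Taking each input component in turn:
  • 3t: tracked with zero error.
  • 10t^2: e_ss = 20/K_a with K_a=6.25 → 3.2.
Total e_ss = 3.2.

3.2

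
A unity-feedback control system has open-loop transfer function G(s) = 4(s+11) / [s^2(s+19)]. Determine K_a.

44/19

The open loop has two poles at the origin → type 2 system.
K_a = lim_{s→0} s^2·G(s) = 4·11 / (19) = 44/19.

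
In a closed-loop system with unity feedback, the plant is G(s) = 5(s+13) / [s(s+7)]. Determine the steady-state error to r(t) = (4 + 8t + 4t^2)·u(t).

G(s) has one factor of s in the denominator, so the system is type 1. Taking each input component in turn:
  • 4: tracked with zero error.
  • 8t: e_ss = 8/K_v with K_v=65/7 → 56/65.
  • 4t^2: a type-1 system cannot track it, e_ss → ∞.
The unbounded component dominates.

infinity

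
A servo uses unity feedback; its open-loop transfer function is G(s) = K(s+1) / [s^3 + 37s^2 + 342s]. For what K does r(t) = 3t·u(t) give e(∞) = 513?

Lowest-order denominator term is 342s, so the open loop has 1 pole at the origin → type 1 system.
K_v = lim_{s→0} s·G(s) = K·1 / 342 = (1/342)·K.
e_ss = 3/K_v = 513 ⇒ K_v = 1/171 ⇒ K = (1/171)/(1/342) = 2.

2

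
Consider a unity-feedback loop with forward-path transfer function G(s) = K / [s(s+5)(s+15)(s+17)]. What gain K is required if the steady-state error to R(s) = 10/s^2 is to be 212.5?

The open loop has one pole at the origin → type 1 system.
K_v = lim_{s→0} s·G(s) = K / (5·15·17) = (1/1275)·K.
e_ss = 10/K_v = 212.5 ⇒ K_v = 4/85 ⇒ K = (4/85)/(1/1275) = 60.

60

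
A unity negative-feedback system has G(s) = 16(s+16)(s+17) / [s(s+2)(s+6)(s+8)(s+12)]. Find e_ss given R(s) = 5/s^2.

System type = 1 (one pole at s=0).
K_v = lim_{s→0} s·G(s) = 16·16·17 / (2·6·8·12) = 34/9.
e_ss = 5/K_v = 5/(34/9) = 45/34.

45/34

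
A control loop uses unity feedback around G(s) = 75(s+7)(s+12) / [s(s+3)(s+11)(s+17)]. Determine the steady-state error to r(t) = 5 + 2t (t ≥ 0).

The open loop has one pole at the origin → type 1 system. By superposition:
  • 5: tracked with zero error.
  • 2t: e_ss = 2/K_v with K_v=2100/187 → 187/1050.
Total e_ss = 187/1050.

187/1050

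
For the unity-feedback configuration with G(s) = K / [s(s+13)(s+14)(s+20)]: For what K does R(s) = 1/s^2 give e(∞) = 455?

8

One free integrator in G(s): this is a type 1 system.
K_v = lim_{s→0} s·G(s) = K / (13·14·20) = (1/3640)·K.
e_ss = 1/K_v = 455 ⇒ K_v = 1/455 ⇒ K = (1/455)/(1/3640) = 8.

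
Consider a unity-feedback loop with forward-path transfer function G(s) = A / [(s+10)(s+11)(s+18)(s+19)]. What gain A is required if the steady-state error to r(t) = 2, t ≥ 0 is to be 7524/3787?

The open loop has no poles at the origin → type 0 system.
K_p = lim_{s→0} G(s) = A / (10·11·18·19) = (1/37620)·A.
e_ss = 2/(1 + K_p) = 7524/3787 ⇒ 1 + (1/37620)·A = 3787/3762 ⇒ A = 250.

250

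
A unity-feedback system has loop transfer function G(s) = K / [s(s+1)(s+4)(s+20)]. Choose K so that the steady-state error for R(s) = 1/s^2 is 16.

5

One free integrator in G(s): this is a type 1 system.
K_v = lim_{s→0} s·G(s) = K / (1·4·20) = 0.0125·K.
e_ss = 1/K_v = 16 ⇒ K_v = 0.0625 ⇒ K = 0.0625/0.0125 = 5.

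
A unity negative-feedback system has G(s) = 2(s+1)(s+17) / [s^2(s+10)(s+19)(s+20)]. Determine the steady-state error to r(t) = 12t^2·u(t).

45600/17

System type = 2 (two poles at s=0).
K_a = lim_{s→0} s^2·G(s) = 2·1·17 / (10·19·20) = 17/1900.
r(t) = 12t^2 gives R(s) = 24/s^3.
e_ss = 24/K_a = 24/(17/1900) = 45600/17.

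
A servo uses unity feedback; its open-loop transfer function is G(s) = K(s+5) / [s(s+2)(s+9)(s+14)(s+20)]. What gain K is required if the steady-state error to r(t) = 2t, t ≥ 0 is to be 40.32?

50

G(s) has one factor of s in the denominator, so the system is type 1.
K_v = lim_{s→0} s·G(s) = K·5 / (2·9·14·20) = (1/1008)·K.
e_ss = 2/K_v = 40.32 ⇒ K_v = 25/504 ⇒ K = (25/504)/(1/1008) = 50.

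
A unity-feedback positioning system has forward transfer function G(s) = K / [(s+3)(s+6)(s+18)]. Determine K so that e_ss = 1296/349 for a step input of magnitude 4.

The open loop has no poles at the origin → type 0 system.
K_p = lim_{s→0} G(s) = K / (3·6·18) = (1/324)·K.
e_ss = 4/(1 + K_p) = 1296/349 ⇒ 1 + (1/324)·K = 349/324 ⇒ K = 25.

25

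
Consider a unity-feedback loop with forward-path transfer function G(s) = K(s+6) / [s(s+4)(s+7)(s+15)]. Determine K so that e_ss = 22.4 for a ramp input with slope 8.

25

G(s) has one factor of s in the denominator, so the system is type 1.
K_v = lim_{s→0} s·G(s) = K·6 / (4·7·15) = (1/70)·K.
e_ss = 8/K_v = 22.4 ⇒ K_v = 5/14 ⇒ K = (5/14)/(1/70) = 25.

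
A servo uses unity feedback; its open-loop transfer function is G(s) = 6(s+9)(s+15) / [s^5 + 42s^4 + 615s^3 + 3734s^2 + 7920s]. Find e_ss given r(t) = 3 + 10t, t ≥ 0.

Factoring s from the denominator leaves a polynomial with constant term 7920, so the system is type 1. Taking each input component in turn:
  • 3: tracked with zero error.
  • 10t: e_ss = 10/K_v with K_v=9/88 → 880/9.
Total e_ss = 880/9.

880/9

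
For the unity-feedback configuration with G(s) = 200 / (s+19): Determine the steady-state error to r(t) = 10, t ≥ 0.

190/219

System type = 0 (no poles at s=0).
K_p = lim_{s→0} G(s) = 200 / (19) = 200/19.
e_ss = 10/(1 + K_p) = 10/(219/19) = 190/219.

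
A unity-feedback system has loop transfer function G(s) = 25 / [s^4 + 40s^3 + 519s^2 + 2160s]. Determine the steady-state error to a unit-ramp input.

86.4

Factoring s from the denominator leaves a polynomial with constant term 2160, so the system is type 1.
K_v = lim_{s→0} s·G(s) = 25 / 2160 = 5/432.
e_ss = 1/K_v = 1/(5/432) = 86.4.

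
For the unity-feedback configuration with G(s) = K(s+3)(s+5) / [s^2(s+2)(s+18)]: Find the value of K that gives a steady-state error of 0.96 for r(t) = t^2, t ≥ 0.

Two free integrators in G(s): this is a type 2 system.
K_a = lim_{s→0} s^2·G(s) = K·3·5 / (2·18) = (5/12)·K.
e_ss = 2/K_a = 0.96 ⇒ K_a = 25/12 ⇒ K = (25/12)/(5/12) = 5.

5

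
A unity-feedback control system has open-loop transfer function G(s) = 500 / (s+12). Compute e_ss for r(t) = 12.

System type = 0 (no poles at s=0).
K_p = lim_{s→0} G(s) = 500 / (12) = 125/3.
e_ss = 12/(1 + K_p) = 12/(128/3) = 9/32.

9/32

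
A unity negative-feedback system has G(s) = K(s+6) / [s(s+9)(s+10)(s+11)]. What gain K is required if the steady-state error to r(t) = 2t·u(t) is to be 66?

5

The open loop has one pole at the origin → type 1 system.
K_v = lim_{s→0} s·G(s) = K·6 / (9·10·11) = (1/165)·K.
e_ss = 2/K_v = 66 ⇒ K_v = 1/33 ⇒ K = (1/33)/(1/165) = 5.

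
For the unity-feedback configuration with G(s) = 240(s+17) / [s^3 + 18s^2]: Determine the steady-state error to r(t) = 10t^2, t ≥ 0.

The denominator has no term below 18s^2 — 2 poles at s=0, type 2.
K_a = lim_{s→0} s^2·G(s) = 240·17 / 18 = 680/3.
r(t) = 10t^2 gives R(s) = 20/s^3.
e_ss = 20/K_a = 20/(680/3) = 3/34.

3/34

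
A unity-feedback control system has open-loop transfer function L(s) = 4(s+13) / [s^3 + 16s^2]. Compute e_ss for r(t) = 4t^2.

Factoring s^2 from the denominator leaves a polynomial with constant term 16, so the system is type 2.
K_a = lim_{s→0} s^2·L(s) = 4·13 / 16 = 3.25.
r(t) = 4t^2 gives R(s) = 8/s^3.
e_ss = 8/K_a = 8/3.25 = 32/13.

32/13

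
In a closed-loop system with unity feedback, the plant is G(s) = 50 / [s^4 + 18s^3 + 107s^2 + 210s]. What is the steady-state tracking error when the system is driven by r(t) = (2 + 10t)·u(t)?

Factoring s from the denominator leaves a polynomial with constant term 210, so the system is type 1. Taking each input component in turn:
  • 2: tracked with zero error.
  • 10t: e_ss = 10/K_v with K_v=5/21 → 42.
Total e_ss = 42.

42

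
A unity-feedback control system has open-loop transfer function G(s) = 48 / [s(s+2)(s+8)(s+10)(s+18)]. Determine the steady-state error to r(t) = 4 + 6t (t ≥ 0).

G(s) has one factor of s in the denominator, so the system is type 1. By superposition:
  • 4: tracked with zero error.
  • 6t: e_ss = 6/K_v with K_v=1/60 → 360.
Total e_ss = 360.

360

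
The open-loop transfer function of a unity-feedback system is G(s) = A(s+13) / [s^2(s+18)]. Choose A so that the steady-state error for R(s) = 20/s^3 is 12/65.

The open loop has two poles at the origin → type 2 system.
K_a = lim_{s→0} s^2·G(s) = A·13 / (18) = (13/18)·A.
e_ss = 20/K_a = 12/65 ⇒ K_a = 325/3 ⇒ A = (325/3)/(13/18) = 150.

150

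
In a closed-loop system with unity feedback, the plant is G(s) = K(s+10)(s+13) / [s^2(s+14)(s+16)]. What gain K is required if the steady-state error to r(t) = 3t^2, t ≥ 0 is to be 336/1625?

G(s) has two factors of s in the denominator, so the system is type 2.
K_a = lim_{s→0} s^2·G(s) = K·10·13 / (14·16) = (65/112)·K.
e_ss = 6/K_a = 336/1625 ⇒ K_a = 1625/56 ⇒ K = (1625/56)/(65/112) = 50.

50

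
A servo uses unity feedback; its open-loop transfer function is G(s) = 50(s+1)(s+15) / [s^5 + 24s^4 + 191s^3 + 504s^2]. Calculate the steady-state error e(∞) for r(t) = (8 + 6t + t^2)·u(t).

1.344

The denominator has no term below 504s^2 — 2 poles at s=0, type 2. By superposition:
  • 8: tracked with zero error.
  • 6t: tracked with zero error.
  • t^2: e_ss = 2/K_a with K_a=125/84 → 1.344.
Total e_ss = 1.344.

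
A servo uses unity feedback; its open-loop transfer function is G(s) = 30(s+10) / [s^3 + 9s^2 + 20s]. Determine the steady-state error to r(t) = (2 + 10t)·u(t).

2/3

Factoring s from the denominator leaves a polynomial with constant term 20, so the system is type 1. By superposition:
  • 2: tracked with zero error.
  • 10t: e_ss = 10/K_v with K_v=15 → 2/3.
Total e_ss = 2/3.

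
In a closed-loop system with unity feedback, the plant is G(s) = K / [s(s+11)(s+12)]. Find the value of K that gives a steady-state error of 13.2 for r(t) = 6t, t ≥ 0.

60

G(s) has one factor of s in the denominator, so the system is type 1.
K_v = lim_{s→0} s·G(s) = K / (11·12) = (1/132)·K.
e_ss = 6/K_v = 13.2 ⇒ K_v = 5/11 ⇒ K = (5/11)/(1/132) = 60.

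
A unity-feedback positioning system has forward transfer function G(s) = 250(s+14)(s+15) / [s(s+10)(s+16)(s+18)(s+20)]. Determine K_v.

G(s) has one factor of s in the denominator, so the system is type 1.
K_v = lim_{s→0} s·G(s) = 250·14·15 / (10·16·18·20) = 175/192.

175/192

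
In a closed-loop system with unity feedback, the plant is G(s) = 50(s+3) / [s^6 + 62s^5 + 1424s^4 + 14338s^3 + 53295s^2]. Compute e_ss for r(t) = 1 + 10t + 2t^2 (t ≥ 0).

1421.2

Factoring s^2 from the denominator leaves a polynomial with constant term 53295, so the system is type 2. By superposition:
  • 1: tracked with zero error.
  • 10t: tracked with zero error.
  • 2t^2: e_ss = 4/K_a with K_a=10/3553 → 1421.2.
Total e_ss = 1421.2.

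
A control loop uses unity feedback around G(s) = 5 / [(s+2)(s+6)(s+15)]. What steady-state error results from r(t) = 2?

System type = 0 (no poles at s=0).
K_p = lim_{s→0} G(s) = 5 / (2·6·15) = 1/36.
e_ss = 2/(1 + K_p) = 2/(37/36) = 72/37.

72/37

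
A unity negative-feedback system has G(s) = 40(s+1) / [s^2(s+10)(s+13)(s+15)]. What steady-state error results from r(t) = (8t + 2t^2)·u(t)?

195

Two free integrators in G(s): this is a type 2 system. Taking each input component in turn:
  • 8t: tracked with zero error.
  • 2t^2: e_ss = 4/K_a with K_a=4/195 → 195.
Total e_ss = 195.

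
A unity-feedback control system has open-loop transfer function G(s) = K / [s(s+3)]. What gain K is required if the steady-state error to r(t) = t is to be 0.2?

The open loop has one pole at the origin → type 1 system.
K_v = lim_{s→0} s·G(s) = K / (3) = (1/3)·K.
e_ss = 1/K_v = 0.2 ⇒ K_v = 5 ⇒ K = 5/(1/3) = 15.

15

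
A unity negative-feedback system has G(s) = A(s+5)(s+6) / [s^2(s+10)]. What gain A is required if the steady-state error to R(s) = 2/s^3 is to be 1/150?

100

G(s) has two factors of s in the denominator, so the system is type 2.
K_a = lim_{s→0} s^2·G(s) = A·5·6 / (10) = 3·A.
e_ss = 2/K_a = 1/150 ⇒ K_a = 300 ⇒ A = 300/3 = 100.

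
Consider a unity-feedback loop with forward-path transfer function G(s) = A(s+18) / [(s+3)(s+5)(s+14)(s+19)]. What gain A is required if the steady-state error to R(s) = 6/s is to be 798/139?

No free integrators in G(s): this is a type 0 system.
K_p = lim_{s→0} G(s) = A·18 / (3·5·14·19) = (3/665)·A.
e_ss = 6/(1 + K_p) = 798/139 ⇒ 1 + (3/665)·A = 139/133 ⇒ A = 10.

10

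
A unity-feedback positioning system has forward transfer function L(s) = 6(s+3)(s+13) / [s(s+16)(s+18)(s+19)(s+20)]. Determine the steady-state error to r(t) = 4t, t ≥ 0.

The open loop has one pole at the origin → type 1 system.
K_v = lim_{s→0} s·L(s) = 6·3·13 / (16·18·19·20) = 13/6080.
e_ss = 4/K_v = 4/(13/6080) = 24320/13.

24320/13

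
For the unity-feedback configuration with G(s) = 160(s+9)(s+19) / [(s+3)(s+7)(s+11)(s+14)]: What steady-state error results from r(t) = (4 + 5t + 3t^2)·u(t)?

infinity

The open loop has no poles at the origin → type 0 system. By superposition:
  • 4: e_ss = 4/(1+K_p) with K_p=4560/539 → 2156/5099.
  • 5t: a type-0 system cannot track it, e_ss → ∞.
  • 3t^2: a type-0 system cannot track it, e_ss → ∞.
The unbounded component dominates.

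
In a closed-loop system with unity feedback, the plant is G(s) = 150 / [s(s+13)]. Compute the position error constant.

K_p = lim_{s→0} G(s); with 1 pole at the origin the limit diverges, so K_p = ∞.

infinity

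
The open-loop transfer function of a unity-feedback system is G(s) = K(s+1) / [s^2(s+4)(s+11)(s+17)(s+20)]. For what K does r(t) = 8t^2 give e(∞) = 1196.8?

200

Two free integrators in G(s): this is a type 2 system.
K_a = lim_{s→0} s^2·G(s) = K·1 / (4·11·17·20) = (1/14960)·K.
e_ss = 16/K_a = 1196.8 ⇒ K_a = 5/374 ⇒ K = (5/374)/(1/14960) = 200.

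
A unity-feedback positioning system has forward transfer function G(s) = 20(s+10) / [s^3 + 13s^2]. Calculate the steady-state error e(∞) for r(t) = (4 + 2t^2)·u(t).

0.26

Factoring s^2 from the denominator leaves a polynomial with constant term 13, so the system is type 2. Treating each term separately:
  • 4: tracked with zero error.
  • 2t^2: e_ss = 4/K_a with K_a=200/13 → 0.26.
Total e_ss = 0.26.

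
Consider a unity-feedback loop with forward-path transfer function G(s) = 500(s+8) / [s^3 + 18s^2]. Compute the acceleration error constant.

2000/9

Factoring s^2 from the denominator leaves a polynomial with constant term 18, so the system is type 2.
K_a = lim_{s→0} s^2·G(s) = 500·8 / 18 = 2000/9.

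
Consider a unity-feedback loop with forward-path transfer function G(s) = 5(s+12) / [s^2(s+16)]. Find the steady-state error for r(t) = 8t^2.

64/15

The open loop has two poles at the origin → type 2 system.
K_a = lim_{s→0} s^2·G(s) = 5·12 / (16) = 3.75.
r(t) = 8t^2 gives R(s) = 16/s^3.
e_ss = 16/K_a = 16/3.75 = 64/15.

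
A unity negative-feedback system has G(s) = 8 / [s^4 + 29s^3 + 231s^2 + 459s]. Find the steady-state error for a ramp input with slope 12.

688.5

Factoring s from the denominator leaves a polynomial with constant term 459, so the system is type 1.
K_v = lim_{s→0} s·G(s) = 8 / 459 = 8/459.
e_ss = 12/K_v = 12/(8/459) = 688.5.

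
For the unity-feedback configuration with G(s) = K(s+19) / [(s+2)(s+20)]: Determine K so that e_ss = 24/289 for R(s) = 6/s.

G(s) has no factors of s in the denominator, so the system is type 0.
K_p = lim_{s→0} G(s) = K·19 / (2·20) = 0.475·K.
e_ss = 6/(1 + K_p) = 24/289 ⇒ 1 + 0.475·K = 72.25 ⇒ K = 150.

150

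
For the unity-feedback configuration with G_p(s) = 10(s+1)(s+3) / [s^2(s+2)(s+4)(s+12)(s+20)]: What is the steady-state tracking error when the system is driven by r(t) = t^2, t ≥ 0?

System type = 2 (two poles at s=0).
K_a = lim_{s→0} s^2·G_p(s) = 10·1·3 / (2·4·12·20) = 1/64.
r(t) = t^2 gives R(s) = 2/s^3.
e_ss = 2/K_a = 2/(1/64) = 128.

128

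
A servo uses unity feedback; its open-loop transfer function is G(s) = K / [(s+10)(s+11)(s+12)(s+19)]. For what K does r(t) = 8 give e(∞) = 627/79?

200

No free integrators in G(s): this is a type 0 system.
K_p = lim_{s→0} G(s) = K / (10·11·12·19) = (1/25080)·K.
e_ss = 8/(1 + K_p) = 627/79 ⇒ 1 + (1/25080)·K = 632/627 ⇒ K = 200.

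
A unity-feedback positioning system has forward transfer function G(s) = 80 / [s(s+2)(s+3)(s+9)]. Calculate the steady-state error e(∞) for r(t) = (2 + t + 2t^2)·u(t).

infinity

G(s) has one factor of s in the denominator, so the system is type 1. Treating each term separately:
  • 2: tracked with zero error.
  • t: e_ss = 1/K_v with K_v=40/27 → 0.675.
  • 2t^2: a type-1 system cannot track it, e_ss → ∞.
The unbounded component dominates.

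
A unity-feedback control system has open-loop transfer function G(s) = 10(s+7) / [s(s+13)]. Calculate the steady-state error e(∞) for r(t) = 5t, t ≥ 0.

The open loop has one pole at the origin → type 1 system.
K_v = lim_{s→0} s·G(s) = 10·7 / (13) = 70/13.
e_ss = 5/K_v = 5/(70/13) = 13/14.

13/14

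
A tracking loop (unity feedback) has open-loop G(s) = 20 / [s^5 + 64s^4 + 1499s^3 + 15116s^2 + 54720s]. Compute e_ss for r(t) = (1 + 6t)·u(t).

16416

The denominator has no term below 54720s — 1 pole at s=0, type 1. Taking each input component in turn:
  • 1: tracked with zero error.
  • 6t: e_ss = 6/K_v with K_v=1/2736 → 16416.
Total e_ss = 16416.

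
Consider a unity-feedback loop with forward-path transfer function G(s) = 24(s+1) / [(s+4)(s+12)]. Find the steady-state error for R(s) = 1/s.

The open loop has no poles at the origin → type 0 system.
K_p = lim_{s→0} G(s) = 24·1 / (4·12) = 0.5.
e_ss = 1/(1 + K_p) = 1/1.5 = 2/3.

2/3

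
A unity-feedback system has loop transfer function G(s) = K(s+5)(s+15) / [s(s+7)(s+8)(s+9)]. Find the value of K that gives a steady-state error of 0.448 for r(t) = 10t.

System type = 1 (one pole at s=0).
K_v = lim_{s→0} s·G(s) = K·5·15 / (7·8·9) = (25/168)·K.
e_ss = 10/K_v = 0.448 ⇒ K_v = 625/28 ⇒ K = (625/28)/(25/168) = 150.

150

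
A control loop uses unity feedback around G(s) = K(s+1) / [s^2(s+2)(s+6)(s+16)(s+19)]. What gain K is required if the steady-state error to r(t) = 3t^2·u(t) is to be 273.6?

80

G(s) has two factors of s in the denominator, so the system is type 2.
K_a = lim_{s→0} s^2·G(s) = K·1 / (2·6·16·19) = (1/3648)·K.
e_ss = 6/K_a = 273.6 ⇒ K_a = 5/228 ⇒ K = (5/228)/(1/3648) = 80.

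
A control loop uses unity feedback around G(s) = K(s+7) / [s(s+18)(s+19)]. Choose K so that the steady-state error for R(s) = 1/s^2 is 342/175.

25

The open loop has one pole at the origin → type 1 system.
K_v = lim_{s→0} s·G(s) = K·7 / (18·19) = (7/342)·K.
e_ss = 1/K_v = 342/175 ⇒ K_v = 175/342 ⇒ K = (175/342)/(7/342) = 25.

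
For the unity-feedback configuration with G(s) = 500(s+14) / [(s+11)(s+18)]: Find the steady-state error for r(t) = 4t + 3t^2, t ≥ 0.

infinity

No free integrators in G(s): this is a type 0 system. Treating each term separately:
  • 4t: a type-0 system cannot track it, e_ss → ∞.
  • 3t^2: a type-0 system cannot track it, e_ss → ∞.
The unbounded component dominates.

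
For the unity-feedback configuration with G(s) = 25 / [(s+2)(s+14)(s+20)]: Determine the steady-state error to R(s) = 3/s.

System type = 0 (no poles at s=0).
K_p = lim_{s→0} G(s) = 25 / (2·14·20) = 5/112.
e_ss = 3/(1 + K_p) = 3/(117/112) = 112/39.

112/39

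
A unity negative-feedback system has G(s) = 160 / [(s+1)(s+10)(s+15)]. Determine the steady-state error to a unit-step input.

G(s) has no factors of s in the denominator, so the system is type 0.
K_p = lim_{s→0} G(s) = 160 / (1·10·15) = 16/15.
e_ss = 1/(1 + K_p) = 1/(31/15) = 15/31.

15/31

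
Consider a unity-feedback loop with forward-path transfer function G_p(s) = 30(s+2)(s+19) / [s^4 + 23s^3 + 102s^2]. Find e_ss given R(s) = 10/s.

0

Lowest-order denominator term is 102s^2, so the open loop has 2 poles at the origin → type 2 system.
A type-2 system has K_p = ∞, so it tracks a step input with zero steady-state error.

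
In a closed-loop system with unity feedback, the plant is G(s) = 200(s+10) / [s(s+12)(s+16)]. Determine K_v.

The open loop has one pole at the origin → type 1 system.
K_v = lim_{s→0} s·G(s) = 200·10 / (12·16) = 125/12.

125/12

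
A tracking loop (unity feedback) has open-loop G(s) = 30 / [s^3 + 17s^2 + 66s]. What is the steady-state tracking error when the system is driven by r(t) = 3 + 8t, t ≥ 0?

17.6

Lowest-order denominator term is 66s, so the open loop has 1 pole at the origin → type 1 system. By superposition:
  • 3: tracked with zero error.
  • 8t: e_ss = 8/K_v with K_v=5/11 → 17.6.
Total e_ss = 17.6.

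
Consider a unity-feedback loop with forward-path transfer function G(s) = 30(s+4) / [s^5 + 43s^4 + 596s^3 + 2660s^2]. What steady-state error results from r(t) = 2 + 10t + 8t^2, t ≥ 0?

Lowest-order denominator term is 2660s^2, so the open loop has 2 poles at the origin → type 2 system. Taking each input component in turn:
  • 2: tracked with zero error.
  • 10t: tracked with zero error.
  • 8t^2: e_ss = 16/K_a with K_a=6/133 → 1064/3.
Total e_ss = 1064/3.

1064/3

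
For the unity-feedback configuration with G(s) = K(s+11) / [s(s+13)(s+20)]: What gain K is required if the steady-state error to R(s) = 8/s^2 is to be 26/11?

80

One free integrator in G(s): this is a type 1 system.
K_v = lim_{s→0} s·G(s) = K·11 / (13·20) = (11/260)·K.
e_ss = 8/K_v = 26/11 ⇒ K_v = 44/13 ⇒ K = (44/13)/(11/260) = 80.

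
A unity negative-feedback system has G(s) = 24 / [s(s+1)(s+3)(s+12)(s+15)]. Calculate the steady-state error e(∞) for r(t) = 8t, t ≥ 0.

180

G(s) has one factor of s in the denominator, so the system is type 1.
K_v = lim_{s→0} s·G(s) = 24 / (1·3·12·15) = 2/45.
e_ss = 8/K_v = 8/(2/45) = 180.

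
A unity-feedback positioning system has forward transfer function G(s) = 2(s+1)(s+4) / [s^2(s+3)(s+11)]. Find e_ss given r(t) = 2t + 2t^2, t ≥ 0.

G(s) has two factors of s in the denominator, so the system is type 2. By superposition:
  • 2t: tracked with zero error.
  • 2t^2: e_ss = 4/K_a with K_a=8/33 → 16.5.
Total e_ss = 16.5.

16.5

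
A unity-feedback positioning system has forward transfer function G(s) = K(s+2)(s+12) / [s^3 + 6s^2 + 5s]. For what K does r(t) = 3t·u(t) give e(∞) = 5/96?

The denominator has no term below 5s — 1 pole at s=0, type 1.
K_v = lim_{s→0} s·G(s) = K·2·12 / 5 = 4.8·K.
e_ss = 3/K_v = 5/96 ⇒ K_v = 57.6 ⇒ K = 57.6/4.8 = 12.

12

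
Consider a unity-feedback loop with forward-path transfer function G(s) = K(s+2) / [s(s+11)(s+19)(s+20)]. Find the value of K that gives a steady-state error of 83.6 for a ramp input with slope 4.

G(s) has one factor of s in the denominator, so the system is type 1.
K_v = lim_{s→0} s·G(s) = K·2 / (11·19·20) = (1/2090)·K.
e_ss = 4/K_v = 83.6 ⇒ K_v = 10/209 ⇒ K = (10/209)/(1/2090) = 100.

100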